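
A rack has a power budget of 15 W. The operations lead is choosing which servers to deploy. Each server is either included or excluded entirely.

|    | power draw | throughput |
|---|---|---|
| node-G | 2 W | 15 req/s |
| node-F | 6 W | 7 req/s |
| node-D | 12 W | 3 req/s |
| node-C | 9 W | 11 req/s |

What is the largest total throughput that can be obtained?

node-G + node-F: power draw 2 + 6 = 8 ≤ 15, throughput 15 + 7 = 22.
node-G + node-C: power draw 2 + 9 = 11 ≤ 15, throughput 15 + 11 = 26.
Best is node-G and node-C with total throughput 26.

26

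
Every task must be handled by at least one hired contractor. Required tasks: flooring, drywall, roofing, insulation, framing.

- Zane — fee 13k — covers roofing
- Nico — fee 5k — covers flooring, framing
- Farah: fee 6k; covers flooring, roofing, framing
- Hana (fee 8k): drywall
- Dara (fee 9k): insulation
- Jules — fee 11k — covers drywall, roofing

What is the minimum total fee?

23

Choose Farah, Hana, and Dara: together they cover flooring, drywall, roofing, insulation, framing — every task.
Total fee: 6 + 8 + 9 = 23.
No cover costs less than 23.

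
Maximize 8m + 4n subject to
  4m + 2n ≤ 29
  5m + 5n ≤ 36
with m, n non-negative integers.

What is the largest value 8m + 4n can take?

56

(m,n)=(7,0) is feasible, giving 56.
(m,n)=(6,1) is feasible, giving 52.
(m,n)=(6,0) is feasible, giving 48.
The best lattice point is (7,0), giving 56.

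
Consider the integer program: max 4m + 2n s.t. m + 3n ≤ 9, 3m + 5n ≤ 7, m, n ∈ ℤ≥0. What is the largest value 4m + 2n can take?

8

Relaxing integrality, the LP optimum is 9.33 at (m,n) = (2.33, 0), which is not an integer point.
(m,n)=(2,0) is feasible, giving 8.
(m,n)=(1,0) is feasible, giving 4.
No feasible integer point exceeds 8.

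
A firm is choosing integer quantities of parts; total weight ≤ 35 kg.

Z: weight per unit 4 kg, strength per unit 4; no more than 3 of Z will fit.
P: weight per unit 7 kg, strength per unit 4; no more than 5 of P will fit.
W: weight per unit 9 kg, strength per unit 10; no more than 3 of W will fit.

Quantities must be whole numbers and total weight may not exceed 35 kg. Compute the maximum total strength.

38

Take 2×Z and 3×W: weight 35 ≤ 35, strength 2·4 + 3·10 = 38.
W has the best ratio (10/9) and is taken to its limit of 3; remaining capacity is filled optimally with the others.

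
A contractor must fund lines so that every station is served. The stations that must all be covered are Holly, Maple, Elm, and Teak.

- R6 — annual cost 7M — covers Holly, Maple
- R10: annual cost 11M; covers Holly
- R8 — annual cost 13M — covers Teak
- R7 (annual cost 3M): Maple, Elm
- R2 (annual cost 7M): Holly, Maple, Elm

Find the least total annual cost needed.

The greedy cost-per-new-station heuristic would pick R7, R6, and R8 for 23, but a cheaper cover exists.
Choose R8 and R2: together they cover Holly, Maple, Elm, Teak — every station.
Total annual cost: 13 + 7 = 20.
No cover costs less than 20.

20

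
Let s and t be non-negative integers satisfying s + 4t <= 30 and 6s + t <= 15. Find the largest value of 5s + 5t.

The continuous relaxation peaks at (1.3, 7.17) with value 42.39; rounding to a feasible lattice point costs some objective.
(s,t)=(1,7): 1·1+4·7=29≤30, 6·1+1·7=13≤15, objective 40.
(s,t)=(0,7): 1·0+4·7=28≤30, 6·0+1·7=7≤15, objective 35.
(s,t)=(1,6): 1·1+4·6=25≤30, 6·1+1·6=12≤15, objective 35.
The best lattice point is (1,7), giving 40.

40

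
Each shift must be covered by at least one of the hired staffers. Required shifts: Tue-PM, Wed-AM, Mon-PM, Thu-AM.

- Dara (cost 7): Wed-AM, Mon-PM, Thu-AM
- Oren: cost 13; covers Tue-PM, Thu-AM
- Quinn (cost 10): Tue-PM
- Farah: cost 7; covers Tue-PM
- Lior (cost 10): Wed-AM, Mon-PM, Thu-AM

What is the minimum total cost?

Choose Dara and Farah: together they cover Tue-PM, Wed-AM, Mon-PM, Thu-AM — every shift.
Total cost: 7 + 7 = 14.
No cover costs less than 14.

14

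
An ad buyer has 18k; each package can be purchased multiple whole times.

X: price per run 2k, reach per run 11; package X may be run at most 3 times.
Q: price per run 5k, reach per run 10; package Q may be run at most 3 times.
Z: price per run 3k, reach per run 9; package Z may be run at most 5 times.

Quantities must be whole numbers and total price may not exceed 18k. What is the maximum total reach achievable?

This is a bounded integer knapsack.
Take 3×X and 4×Z: price 18 ≤ 18, reach 3·11 + 4·9 = 69.
X has the best ratio (11/2) and is taken to its limit of 3; remaining capacity is filled optimally with the others.

69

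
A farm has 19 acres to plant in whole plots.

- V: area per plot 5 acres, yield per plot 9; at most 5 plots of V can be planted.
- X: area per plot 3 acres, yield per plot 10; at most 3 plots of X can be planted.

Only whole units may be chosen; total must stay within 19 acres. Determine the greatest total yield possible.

2×V and 3×X: area 19 ≤ 19, yield 2·9 + 3·10 = 48.
1×V and 3×X: area 14 ≤ 19, yield 1·9 + 3·10 = 39.
Best is 48.

48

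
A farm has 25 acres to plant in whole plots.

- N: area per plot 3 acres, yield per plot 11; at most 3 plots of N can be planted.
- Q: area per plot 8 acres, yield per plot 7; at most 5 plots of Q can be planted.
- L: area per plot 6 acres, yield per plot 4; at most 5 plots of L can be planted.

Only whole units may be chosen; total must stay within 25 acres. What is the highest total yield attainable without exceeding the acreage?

This is a bounded integer knapsack.
Take 3×N and 2×Q: area 25 ≤ 25, yield 3·11 + 2·7 = 47.
N has the best ratio (11/3) and is taken to its limit of 3; remaining capacity is filled optimally with the others.

47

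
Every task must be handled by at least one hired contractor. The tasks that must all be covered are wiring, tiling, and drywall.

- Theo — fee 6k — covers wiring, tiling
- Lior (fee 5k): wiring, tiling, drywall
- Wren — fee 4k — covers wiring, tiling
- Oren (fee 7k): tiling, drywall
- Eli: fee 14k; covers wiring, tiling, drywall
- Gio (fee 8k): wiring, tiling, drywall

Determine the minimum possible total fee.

5

Lior alone covers wiring, tiling, drywall — every task.
Total fee: 5.
No cover costs less than 5.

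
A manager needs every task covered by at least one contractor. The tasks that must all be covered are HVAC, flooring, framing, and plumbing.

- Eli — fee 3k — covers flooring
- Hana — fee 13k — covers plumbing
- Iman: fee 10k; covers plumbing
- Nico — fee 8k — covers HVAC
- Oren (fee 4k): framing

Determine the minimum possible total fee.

Choose Eli, Iman, Nico, and Oren: together they cover HVAC, flooring, framing, plumbing — every task.
Total fee: 3 + 10 + 8 + 4 = 25.
No cover costs less than 25.

25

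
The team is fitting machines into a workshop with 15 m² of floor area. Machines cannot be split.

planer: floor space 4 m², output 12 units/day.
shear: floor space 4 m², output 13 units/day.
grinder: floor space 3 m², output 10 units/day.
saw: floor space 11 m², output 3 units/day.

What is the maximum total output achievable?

35

Allowing fractional choices, the relaxed optimum would be about 36.1, but machines are indivisible.
planer + shear: floor space 4 + 4 = 8 ≤ 15, output 12 + 13 = 25.
planer + shear + grinder: floor space 4 + 4 + 3 = 11 ≤ 15, output 12 + 13 + 10 = 35.
shear + grinder: floor space 4 + 3 = 7 ≤ 15, output 13 + 10 = 23.
Best is planer, shear, and grinder with total output 35.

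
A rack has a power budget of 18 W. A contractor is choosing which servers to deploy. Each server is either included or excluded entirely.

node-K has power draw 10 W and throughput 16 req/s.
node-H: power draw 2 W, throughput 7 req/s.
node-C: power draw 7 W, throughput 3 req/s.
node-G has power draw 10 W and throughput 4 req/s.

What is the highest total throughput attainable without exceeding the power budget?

This is a 0-1 knapsack instance.
Take node-K and node-H: power draw 10 + 2 = 12 ≤ 18, throughput 16 + 7 = 23.
No other feasible combination does better.

23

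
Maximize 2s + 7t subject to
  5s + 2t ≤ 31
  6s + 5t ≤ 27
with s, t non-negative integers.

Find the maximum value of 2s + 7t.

35

The continuous relaxation peaks at (0, 5.4) with value 37.80; rounding to a feasible lattice point costs some objective.
(s,t)=(0,5) is feasible, giving 35.
(s,t)=(1,4) is feasible, giving 30.
No feasible integer point exceeds 35.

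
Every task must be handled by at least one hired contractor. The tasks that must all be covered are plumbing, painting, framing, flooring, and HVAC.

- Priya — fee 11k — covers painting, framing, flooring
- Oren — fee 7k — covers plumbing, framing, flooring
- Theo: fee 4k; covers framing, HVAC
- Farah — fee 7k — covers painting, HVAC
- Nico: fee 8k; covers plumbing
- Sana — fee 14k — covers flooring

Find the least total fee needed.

14

The greedy cost-per-new-task heuristic would pick Theo, Oren, and Farah for 18, but a cheaper cover exists.
Choose Oren and Farah: together they cover plumbing, painting, framing, flooring, HVAC — every task.
Total fee: 7 + 7 = 14.
No cover costs less than 14.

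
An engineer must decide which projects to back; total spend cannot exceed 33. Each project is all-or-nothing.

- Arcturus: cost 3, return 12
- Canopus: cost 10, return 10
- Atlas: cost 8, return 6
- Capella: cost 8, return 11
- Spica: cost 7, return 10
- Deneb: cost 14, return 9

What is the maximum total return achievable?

43

This is a 0-1 knapsack instance.
Allowing fractional choices, the relaxed optimum would be about 46.8, but projects are indivisible.
Arcturus + Atlas + Capella + Spica: cost 3 + 8 + 8 + 7 = 26 ≤ 33, return 12 + 6 + 11 + 10 = 39.
Arcturus + Canopus + Capella + Spica: cost 3 + 10 + 8 + 7 = 28 ≤ 33, return 12 + 10 + 11 + 10 = 43.
Arcturus + Capella + Spica + Deneb: cost 3 + 8 + 7 + 14 = 32 ≤ 33, return 12 + 11 + 10 + 9 = 42.
Best is Arcturus, Canopus, Capella, and Spica with total return 43.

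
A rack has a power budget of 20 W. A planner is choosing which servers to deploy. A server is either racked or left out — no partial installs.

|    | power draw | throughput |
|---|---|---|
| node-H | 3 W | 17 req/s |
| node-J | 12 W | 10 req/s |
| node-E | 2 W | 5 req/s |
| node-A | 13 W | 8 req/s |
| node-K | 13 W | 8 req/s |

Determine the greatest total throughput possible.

This is a 0-1 knapsack instance.
Take node-H, node-J, and node-E: power draw 3 + 12 + 2 = 17 ≤ 20, throughput 17 + 10 + 5 = 32.
No other feasible combination does better.

32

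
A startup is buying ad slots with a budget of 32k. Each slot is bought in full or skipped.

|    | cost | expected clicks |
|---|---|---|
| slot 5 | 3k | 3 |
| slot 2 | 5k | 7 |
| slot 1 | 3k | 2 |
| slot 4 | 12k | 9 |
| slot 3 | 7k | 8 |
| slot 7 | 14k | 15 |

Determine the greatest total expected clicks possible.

35

slot 5 + slot 2 + slot 1 + slot 3 + slot 7: cost 3 + 5 + 3 + 7 + 14 = 32 ≤ 32, expected clicks 3 + 7 + 2 + 8 + 15 = 35.
slot 2 + slot 1 + slot 3 + slot 7: cost 5 + 3 + 7 + 14 = 29 ≤ 32, expected clicks 7 + 2 + 8 + 15 = 32.
slot 5 + slot 2 + slot 3 + slot 7: cost 3 + 5 + 7 + 14 = 29 ≤ 32, expected clicks 3 + 7 + 8 + 15 = 33.
Best is slot 5, slot 2, slot 1, slot 3, and slot 7 with total expected clicks 35.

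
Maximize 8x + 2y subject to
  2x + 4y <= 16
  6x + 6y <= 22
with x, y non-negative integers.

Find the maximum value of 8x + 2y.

24

Relaxing integrality, the LP optimum is 29.33 at (x,y) = (3.67, 0), which is not an integer point.
(x,y)=(3,0): 2·3+4·0=6≤16, 6·3+6·0=18≤22, objective 24.
(x,y)=(2,1): 2·2+4·1=8≤16, 6·2+6·1=18≤22, objective 18.
No feasible integer point exceeds 24.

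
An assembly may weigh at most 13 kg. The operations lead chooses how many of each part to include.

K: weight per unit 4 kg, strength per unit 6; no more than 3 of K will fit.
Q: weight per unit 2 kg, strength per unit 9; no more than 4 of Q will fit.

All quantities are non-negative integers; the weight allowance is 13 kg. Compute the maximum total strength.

42

Q has the best ratio (9/2); taking only Q gives at most 4×9 = 36 (stopped by the supply cap of 4).
Mixing does better — 1×K and 4×Q: weight 12 ≤ 13, strength 1·6 + 4·9 = 42.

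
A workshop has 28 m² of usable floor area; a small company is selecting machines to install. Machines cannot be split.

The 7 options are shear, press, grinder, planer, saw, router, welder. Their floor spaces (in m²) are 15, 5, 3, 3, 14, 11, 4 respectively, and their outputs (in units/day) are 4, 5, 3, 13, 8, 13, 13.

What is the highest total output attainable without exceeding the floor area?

47

This is an integer program with binary decision variables.
Allowing fractional choices, the relaxed optimum would be about 48.1, but machines are indivisible.
press + grinder + planer + router + welder: floor space 5 + 3 + 3 + 11 + 4 = 26 ≤ 28, output 5 + 3 + 13 + 13 + 13 = 47.
press + planer + router + welder: floor space 5 + 3 + 11 + 4 = 23 ≤ 28, output 5 + 13 + 13 + 13 = 44.
grinder + planer + router + welder: floor space 3 + 3 + 11 + 4 = 21 ≤ 28, output 3 + 13 + 13 + 13 = 42.
Best is press, grinder, planer, router, and welder with total output 47.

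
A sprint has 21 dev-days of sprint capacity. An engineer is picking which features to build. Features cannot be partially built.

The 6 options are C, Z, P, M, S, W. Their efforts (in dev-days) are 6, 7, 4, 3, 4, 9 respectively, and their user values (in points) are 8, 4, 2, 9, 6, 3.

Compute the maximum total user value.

27

Allowing fractional choices, the relaxed optimum would be about 27.5, but features are indivisible.
C + P + M + S: effort 6 + 4 + 3 + 4 = 17 ≤ 21, user value 8 + 2 + 9 + 6 = 25.
C + M + S: effort 6 + 3 + 4 = 13 ≤ 21, user value 8 + 9 + 6 = 23.
C + Z + M + S: effort 6 + 7 + 3 + 4 = 20 ≤ 21, user value 8 + 4 + 9 + 6 = 27.
Best is C, Z, M, and S with total user value 27.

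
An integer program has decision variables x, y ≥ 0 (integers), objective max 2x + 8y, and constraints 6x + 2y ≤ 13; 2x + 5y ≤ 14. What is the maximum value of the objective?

18

Relaxing integrality, the LP optimum is 22.40 at (x,y) = (0, 2.8), which is not an integer point.
(x,y)=(1,2): 6·1+2·2=10≤13, 2·1+5·2=12≤14, objective 18.
(x,y)=(0,2): 6·0+2·2=4≤13, 2·0+5·2=10≤14, objective 16.
Maximum is 18 at (x,y)=(1,2).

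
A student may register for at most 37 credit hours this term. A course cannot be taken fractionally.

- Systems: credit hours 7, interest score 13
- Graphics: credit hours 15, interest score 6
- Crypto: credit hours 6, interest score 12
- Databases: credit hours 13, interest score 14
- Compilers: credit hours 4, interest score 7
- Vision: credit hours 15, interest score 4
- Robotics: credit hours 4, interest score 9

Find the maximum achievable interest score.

55

Take Systems, Crypto, Databases, Compilers, and Robotics: credit hours 7 + 6 + 13 + 4 + 4 = 34 ≤ 37, interest score 13 + 12 + 14 + 7 + 9 = 55.
No other feasible combination does better.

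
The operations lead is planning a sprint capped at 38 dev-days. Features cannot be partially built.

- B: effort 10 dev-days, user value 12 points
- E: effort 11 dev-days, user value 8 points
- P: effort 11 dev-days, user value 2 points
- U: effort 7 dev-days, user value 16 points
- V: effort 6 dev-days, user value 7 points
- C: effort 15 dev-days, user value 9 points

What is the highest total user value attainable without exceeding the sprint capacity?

B + E + U + V: effort 10 + 11 + 7 + 6 = 34 ≤ 38, user value 12 + 8 + 16 + 7 = 43.
B + U + V + C: effort 10 + 7 + 6 + 15 = 38 ≤ 38, user value 12 + 16 + 7 + 9 = 44.
B + U + C: effort 10 + 7 + 15 = 32 ≤ 38, user value 12 + 16 + 9 = 37.
Best is B, U, V, and C with total user value 44.

44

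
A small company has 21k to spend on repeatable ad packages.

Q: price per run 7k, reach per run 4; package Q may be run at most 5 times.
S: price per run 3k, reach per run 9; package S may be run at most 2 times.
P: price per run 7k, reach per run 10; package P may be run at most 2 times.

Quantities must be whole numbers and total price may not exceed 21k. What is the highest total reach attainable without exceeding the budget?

This is a bounded integer knapsack.
1×Q, 2×S, and 1×P: price 20 ≤ 21, reach 1·4 + 2·9 + 1·10 = 32.
2×S and 2×P: price 20 ≤ 21, reach 2·9 + 2·10 = 38.
Best is 38.

38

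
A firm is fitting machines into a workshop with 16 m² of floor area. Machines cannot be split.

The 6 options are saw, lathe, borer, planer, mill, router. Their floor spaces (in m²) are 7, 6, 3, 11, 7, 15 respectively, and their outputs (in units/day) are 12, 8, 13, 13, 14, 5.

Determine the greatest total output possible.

35

Allowing fractional choices, the relaxed optimum would be about 37.3, but machines are indivisible.
lathe + borer + mill: floor space 6 + 3 + 7 = 16 ≤ 16, output 8 + 13 + 14 = 35.
saw + lathe + borer: floor space 7 + 6 + 3 = 16 ≤ 16, output 12 + 8 + 13 = 33.
Best is lathe, borer, and mill with total output 35.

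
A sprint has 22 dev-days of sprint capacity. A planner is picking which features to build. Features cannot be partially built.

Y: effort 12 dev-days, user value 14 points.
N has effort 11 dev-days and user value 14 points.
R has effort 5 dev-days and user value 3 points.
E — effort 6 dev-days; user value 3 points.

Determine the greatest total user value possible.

Take N, R, and E: effort 11 + 5 + 6 = 22 ≤ 22, user value 14 + 3 + 3 = 20.
No other feasible combination does better.

20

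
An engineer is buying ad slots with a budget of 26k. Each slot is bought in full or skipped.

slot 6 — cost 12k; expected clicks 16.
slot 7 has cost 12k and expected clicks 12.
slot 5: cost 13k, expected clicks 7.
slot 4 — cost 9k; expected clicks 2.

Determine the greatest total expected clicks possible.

28

Allowing fractional choices, the relaxed optimum would be about 29.1, but ad slots are indivisible.
slot 6 + slot 7: cost 12 + 12 = 24 ≤ 26, expected clicks 16 + 12 = 28.
slot 6 + slot 5: cost 12 + 13 = 25 ≤ 26, expected clicks 16 + 7 = 23.
slot 7 + slot 5: cost 12 + 13 = 25 ≤ 26, expected clicks 12 + 7 = 19.
Best is slot 6 and slot 7 with total expected clicks 28.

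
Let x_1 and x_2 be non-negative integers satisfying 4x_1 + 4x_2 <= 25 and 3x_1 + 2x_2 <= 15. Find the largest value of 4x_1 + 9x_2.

54

(x_1,x_2)=(0,6): 4·0+4·6=24≤25, 3·0+2·6=12≤15, objective 54.
(x_1,x_2)=(1,5): 4·1+4·5=24≤25, 3·1+2·5=13≤15, objective 49.
(x_1,x_2)=(0,5): 4·0+4·5=20≤25, 3·0+2·5=10≤15, objective 45.
The best lattice point is (0,6), giving 54.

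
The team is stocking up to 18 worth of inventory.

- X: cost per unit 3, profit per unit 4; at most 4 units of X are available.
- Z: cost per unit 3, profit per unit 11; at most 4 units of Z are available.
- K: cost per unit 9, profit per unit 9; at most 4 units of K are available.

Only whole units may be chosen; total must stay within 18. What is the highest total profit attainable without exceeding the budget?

2×X and 4×Z: cost 18 ≤ 18, profit 2·4 + 4·11 = 52.
1×X and 4×Z: cost 15 ≤ 18, profit 1·4 + 4·11 = 48.
Best is 52.

52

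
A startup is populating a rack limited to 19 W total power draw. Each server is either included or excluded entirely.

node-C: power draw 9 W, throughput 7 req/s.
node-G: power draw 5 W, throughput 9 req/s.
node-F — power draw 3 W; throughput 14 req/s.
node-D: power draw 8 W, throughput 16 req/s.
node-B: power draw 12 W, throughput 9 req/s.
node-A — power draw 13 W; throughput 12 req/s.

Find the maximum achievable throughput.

39

Allowing fractional choices, the relaxed optimum would be about 41.8, but servers are indivisible.
node-G + node-F + node-D: power draw 5 + 3 + 8 = 16 ≤ 19, throughput 9 + 14 + 16 = 39.
node-C + node-G + node-F: power draw 9 + 5 + 3 = 17 ≤ 19, throughput 7 + 9 + 14 = 30.
node-F + node-D: power draw 3 + 8 = 11 ≤ 19, throughput 14 + 16 = 30.
Best is node-G, node-F, and node-D with total throughput 39.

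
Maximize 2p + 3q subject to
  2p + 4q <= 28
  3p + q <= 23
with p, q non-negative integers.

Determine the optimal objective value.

(p,q)=(6,4): 2·6+4·4=28≤28, 3·6+1·4=22≤23, objective 24.
(p,q)=(5,4): 2·5+4·4=26≤28, 3·5+1·4=19≤23, objective 22.
(p,q)=(6,3): 2·6+4·3=24≤28, 3·6+1·3=21≤23, objective 21.
(p,q)=(7,2): 2·7+4·2=22≤28, 3·7+1·2=23≤23, objective 20.
The best lattice point is (6,4), giving 24.

24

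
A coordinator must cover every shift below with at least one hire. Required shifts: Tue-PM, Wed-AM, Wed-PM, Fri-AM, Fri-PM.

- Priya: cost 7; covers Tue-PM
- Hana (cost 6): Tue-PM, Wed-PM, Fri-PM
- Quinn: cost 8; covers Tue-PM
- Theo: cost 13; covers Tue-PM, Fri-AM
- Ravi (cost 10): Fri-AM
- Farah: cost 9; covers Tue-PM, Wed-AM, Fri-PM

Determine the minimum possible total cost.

25

Choose Hana, Ravi, and Farah: together they cover Tue-PM, Wed-AM, Wed-PM, Fri-AM, Fri-PM — every shift.
Total cost: 6 + 10 + 9 = 25.
No cover costs less than 25.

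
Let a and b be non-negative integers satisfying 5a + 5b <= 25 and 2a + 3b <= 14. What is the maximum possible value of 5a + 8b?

37

The continuous relaxation peaks at (0, 4.67) with value 37.33; rounding to a feasible lattice point costs some objective.
(a,b)=(1,4): 5·1+5·4=25≤25, 2·1+3·4=14≤14, objective 37.
(a,b)=(2,3): 5·2+5·3=25≤25, 2·2+3·3=13≤14, objective 34.
(a,b)=(0,4): 5·0+5·4=20≤25, 2·0+3·4=12≤14, objective 32.
Maximum is 37 at (a,b)=(1,4).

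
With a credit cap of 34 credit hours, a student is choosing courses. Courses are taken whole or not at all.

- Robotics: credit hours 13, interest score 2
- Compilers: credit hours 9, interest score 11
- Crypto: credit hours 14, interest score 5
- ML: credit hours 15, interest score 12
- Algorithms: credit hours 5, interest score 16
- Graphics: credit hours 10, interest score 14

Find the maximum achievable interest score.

Allowing fractional choices, the relaxed optimum would be about 49.0, but courses are indivisible.
ML + Algorithms + Graphics: credit hours 15 + 5 + 10 = 30 ≤ 34, interest score 12 + 16 + 14 = 42.
Compilers + ML + Algorithms: credit hours 9 + 15 + 5 = 29 ≤ 34, interest score 11 + 12 + 16 = 39.
Compilers + Algorithms + Graphics: credit hours 9 + 5 + 10 = 24 ≤ 34, interest score 11 + 16 + 14 = 41.
Best is ML, Algorithms, and Graphics with total interest score 42.

42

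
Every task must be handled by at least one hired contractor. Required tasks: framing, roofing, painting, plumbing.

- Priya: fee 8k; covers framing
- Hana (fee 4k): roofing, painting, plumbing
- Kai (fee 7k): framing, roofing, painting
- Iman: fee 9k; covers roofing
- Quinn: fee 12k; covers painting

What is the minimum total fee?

Choose Hana and Kai: together they cover framing, roofing, painting, plumbing — every task.
Total fee: 4 + 7 = 11.

11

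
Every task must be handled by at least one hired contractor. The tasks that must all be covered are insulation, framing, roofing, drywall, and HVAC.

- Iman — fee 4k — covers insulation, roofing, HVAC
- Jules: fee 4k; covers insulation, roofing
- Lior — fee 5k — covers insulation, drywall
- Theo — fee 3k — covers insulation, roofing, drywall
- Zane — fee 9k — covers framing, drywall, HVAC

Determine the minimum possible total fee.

The greedy cost-per-new-task heuristic would pick Theo, Iman, and Zane for 16, but a cheaper cover exists.
Choose Theo and Zane: together they cover insulation, framing, roofing, drywall, HVAC — every task.
Total fee: 3 + 9 = 12.
No cover costs less than 12.

12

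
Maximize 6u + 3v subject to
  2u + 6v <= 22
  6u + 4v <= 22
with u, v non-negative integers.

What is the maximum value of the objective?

(u,v)=(3,1) is feasible, giving 21.
(u,v)=(3,0) is feasible, giving 18.
(u,v)=(2,2) is feasible, giving 18.
No feasible integer point exceeds 21.

21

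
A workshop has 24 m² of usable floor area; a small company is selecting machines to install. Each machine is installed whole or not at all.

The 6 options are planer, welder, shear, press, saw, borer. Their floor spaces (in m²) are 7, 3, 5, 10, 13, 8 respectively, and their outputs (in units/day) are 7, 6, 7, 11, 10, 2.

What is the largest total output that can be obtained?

25

planer + welder + press: floor space 7 + 3 + 10 = 20 ≤ 24, output 7 + 6 + 11 = 24.
welder + shear + press: floor space 3 + 5 + 10 = 18 ≤ 24, output 6 + 7 + 11 = 24.
planer + shear + press: floor space 7 + 5 + 10 = 22 ≤ 24, output 7 + 7 + 11 = 25.
Best is planer, shear, and press with total output 25.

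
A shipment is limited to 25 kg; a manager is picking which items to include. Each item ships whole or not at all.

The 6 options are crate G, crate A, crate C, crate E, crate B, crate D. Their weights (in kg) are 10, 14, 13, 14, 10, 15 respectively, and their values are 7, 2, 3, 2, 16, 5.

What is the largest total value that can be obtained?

23

This is a 0-1 knapsack instance.
Allowing fractional choices, the relaxed optimum would be about 24.7, but items are indivisible.
crate G + crate B: weight 10 + 10 = 20 ≤ 25, value 7 + 16 = 23.
crate C + crate B: weight 13 + 10 = 23 ≤ 25, value 3 + 16 = 19.
crate B + crate D: weight 10 + 15 = 25 ≤ 25, value 16 + 5 = 21.
Best is crate G and crate B with total value 23.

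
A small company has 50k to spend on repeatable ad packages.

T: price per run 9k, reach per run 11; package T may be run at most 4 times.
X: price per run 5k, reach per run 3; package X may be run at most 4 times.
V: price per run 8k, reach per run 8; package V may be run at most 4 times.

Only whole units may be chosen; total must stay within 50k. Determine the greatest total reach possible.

55

2×T and 4×V: price 50 ≤ 50, reach 2·11 + 4·8 = 54.
4×T, 1×X, and 1×V: price 49 ≤ 50, reach 4·11 + 1·3 + 1·8 = 55.
Best is 55.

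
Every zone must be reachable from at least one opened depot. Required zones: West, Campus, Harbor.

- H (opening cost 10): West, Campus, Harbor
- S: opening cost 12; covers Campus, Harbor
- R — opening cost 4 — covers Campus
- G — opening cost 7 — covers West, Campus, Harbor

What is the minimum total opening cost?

This is a weighted set-cover instance.
G alone covers West, Campus, Harbor — every zone.
Total opening cost: 7.

7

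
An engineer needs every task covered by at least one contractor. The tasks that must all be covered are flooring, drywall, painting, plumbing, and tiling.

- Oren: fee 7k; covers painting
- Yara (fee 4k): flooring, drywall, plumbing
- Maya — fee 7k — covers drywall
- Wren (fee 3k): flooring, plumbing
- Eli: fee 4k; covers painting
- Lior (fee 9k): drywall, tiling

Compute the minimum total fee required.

16

The greedy cost-per-new-task heuristic would pick Yara, Eli, and Lior for 17, but a cheaper cover exists.
Choose Wren, Eli, and Lior: together they cover flooring, drywall, painting, plumbing, tiling — every task.
Total fee: 3 + 4 + 9 = 16.
No cover costs less than 16.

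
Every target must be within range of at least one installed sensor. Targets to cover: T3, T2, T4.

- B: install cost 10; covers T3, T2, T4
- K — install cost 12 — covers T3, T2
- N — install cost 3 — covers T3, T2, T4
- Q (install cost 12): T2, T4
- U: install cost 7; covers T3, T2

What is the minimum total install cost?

3

N alone covers T3, T2, T4 — every target.
Total install cost: 3.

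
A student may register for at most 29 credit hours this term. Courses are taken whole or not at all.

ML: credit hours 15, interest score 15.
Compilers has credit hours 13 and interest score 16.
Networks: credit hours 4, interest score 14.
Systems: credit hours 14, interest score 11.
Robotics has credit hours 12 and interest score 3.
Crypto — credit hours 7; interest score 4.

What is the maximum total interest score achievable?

Compilers + Networks + Crypto: credit hours 13 + 4 + 7 = 24 ≤ 29, interest score 16 + 14 + 4 = 34.
ML + Networks + Crypto: credit hours 15 + 4 + 7 = 26 ≤ 29, interest score 15 + 14 + 4 = 33.
Best is Compilers, Networks, and Crypto with total interest score 34.

34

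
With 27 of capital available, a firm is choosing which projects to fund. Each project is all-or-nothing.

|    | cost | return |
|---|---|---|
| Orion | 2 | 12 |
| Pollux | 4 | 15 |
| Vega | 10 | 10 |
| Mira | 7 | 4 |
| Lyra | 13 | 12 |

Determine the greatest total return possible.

Take Orion, Pollux, Mira, and Lyra: cost 2 + 4 + 7 + 13 = 26 ≤ 27, return 12 + 15 + 4 + 12 = 43.
No other feasible combination does better.

43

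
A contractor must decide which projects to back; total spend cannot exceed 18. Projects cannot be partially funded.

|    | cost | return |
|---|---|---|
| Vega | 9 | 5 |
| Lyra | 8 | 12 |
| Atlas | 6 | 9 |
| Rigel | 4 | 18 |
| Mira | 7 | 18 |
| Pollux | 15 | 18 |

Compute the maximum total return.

45

Atlas + Rigel + Mira: cost 6 + 4 + 7 = 17 ≤ 18, return 9 + 18 + 18 = 45.
Lyra + Atlas + Rigel: cost 8 + 6 + 4 = 18 ≤ 18, return 12 + 9 + 18 = 39.
Rigel + Mira: cost 4 + 7 = 11 ≤ 18, return 18 + 18 = 36.
Best is Atlas, Rigel, and Mira with total return 45.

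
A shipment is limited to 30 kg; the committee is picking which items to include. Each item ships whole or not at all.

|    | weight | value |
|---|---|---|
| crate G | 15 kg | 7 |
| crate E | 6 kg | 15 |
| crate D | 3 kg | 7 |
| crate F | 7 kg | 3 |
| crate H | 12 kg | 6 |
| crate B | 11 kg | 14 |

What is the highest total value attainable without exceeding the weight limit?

Allowing fractional choices, the relaxed optimum would be about 41.0, but items are indivisible.
crate E + crate H + crate B: weight 6 + 12 + 11 = 29 ≤ 30, value 15 + 6 + 14 = 35.
crate E + crate D + crate F + crate B: weight 6 + 3 + 7 + 11 = 27 ≤ 30, value 15 + 7 + 3 + 14 = 39.
crate E + crate D + crate B: weight 6 + 3 + 11 = 20 ≤ 30, value 15 + 7 + 14 = 36.
Best is crate E, crate D, crate F, and crate B with total value 39.

39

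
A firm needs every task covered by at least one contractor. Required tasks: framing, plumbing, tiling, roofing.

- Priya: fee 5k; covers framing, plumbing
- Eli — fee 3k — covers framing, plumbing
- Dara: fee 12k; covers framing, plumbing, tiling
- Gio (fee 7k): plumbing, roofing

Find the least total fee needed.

19

Choose Dara and Gio: together they cover framing, plumbing, tiling, roofing — every task.
Total fee: 12 + 7 = 19.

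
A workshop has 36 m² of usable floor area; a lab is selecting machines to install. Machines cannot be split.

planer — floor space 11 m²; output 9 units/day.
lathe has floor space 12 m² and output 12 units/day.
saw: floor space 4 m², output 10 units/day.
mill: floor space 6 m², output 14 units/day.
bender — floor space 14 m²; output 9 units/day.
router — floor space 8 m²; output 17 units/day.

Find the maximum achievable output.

lathe + saw + mill + router: floor space 12 + 4 + 6 + 8 = 30 ≤ 36, output 12 + 10 + 14 + 17 = 53.
planer + saw + mill + router: floor space 11 + 4 + 6 + 8 = 29 ≤ 36, output 9 + 10 + 14 + 17 = 50.
Best is lathe, saw, mill, and router with total output 53.

53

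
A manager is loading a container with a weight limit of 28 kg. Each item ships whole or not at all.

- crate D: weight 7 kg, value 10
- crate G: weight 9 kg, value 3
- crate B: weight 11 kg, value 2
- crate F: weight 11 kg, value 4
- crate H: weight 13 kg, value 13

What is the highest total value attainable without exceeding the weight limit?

23

Treat it as a binary knapsack problem.
crate D + crate G + crate F: weight 7 + 9 + 11 = 27 ≤ 28, value 10 + 3 + 4 = 17.
crate D + crate H: weight 7 + 13 = 20 ≤ 28, value 10 + 13 = 23.
crate F + crate H: weight 11 + 13 = 24 ≤ 28, value 4 + 13 = 17.
Best is crate D and crate H with total value 23.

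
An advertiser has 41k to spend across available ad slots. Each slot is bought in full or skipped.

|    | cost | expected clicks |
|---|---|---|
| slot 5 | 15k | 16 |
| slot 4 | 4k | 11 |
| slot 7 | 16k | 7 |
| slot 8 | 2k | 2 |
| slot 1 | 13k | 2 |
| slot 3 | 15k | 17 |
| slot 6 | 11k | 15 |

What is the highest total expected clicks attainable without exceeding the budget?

48

slot 4 + slot 8 + slot 3 + slot 6: cost 4 + 2 + 15 + 11 = 32 ≤ 41, expected clicks 11 + 2 + 17 + 15 = 45.
slot 5 + slot 3 + slot 6: cost 15 + 15 + 11 = 41 ≤ 41, expected clicks 16 + 17 + 15 = 48.
slot 5 + slot 4 + slot 8 + slot 3: cost 15 + 4 + 2 + 15 = 36 ≤ 41, expected clicks 16 + 11 + 2 + 17 = 46.
Best is slot 5, slot 3, and slot 6 with total expected clicks 48.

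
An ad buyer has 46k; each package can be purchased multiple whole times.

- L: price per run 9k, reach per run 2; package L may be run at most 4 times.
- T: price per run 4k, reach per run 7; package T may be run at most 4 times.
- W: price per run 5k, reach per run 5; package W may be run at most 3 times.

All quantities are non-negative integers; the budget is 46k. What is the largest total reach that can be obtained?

45

This is a bounded integer knapsack.
T has the best ratio (7/4); taking only T gives at most 4×7 = 28 (stopped by the supply cap of 4).
Mixing does better — 1×L, 4×T, and 3×W: price 40 ≤ 46, reach 1·2 + 4·7 + 3·5 = 45.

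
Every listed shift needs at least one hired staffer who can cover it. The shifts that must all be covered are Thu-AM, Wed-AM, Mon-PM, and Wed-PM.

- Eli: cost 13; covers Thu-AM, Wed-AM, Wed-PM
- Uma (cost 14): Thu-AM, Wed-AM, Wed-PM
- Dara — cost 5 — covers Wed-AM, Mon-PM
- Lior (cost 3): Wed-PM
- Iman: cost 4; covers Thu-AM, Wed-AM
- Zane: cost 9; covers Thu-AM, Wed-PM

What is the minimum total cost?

This is an integer covering problem.
Choose Dara, Lior, and Iman: together they cover Thu-AM, Wed-AM, Mon-PM, Wed-PM — every shift.
Total cost: 5 + 3 + 4 = 12.
No cover costs less than 12.

12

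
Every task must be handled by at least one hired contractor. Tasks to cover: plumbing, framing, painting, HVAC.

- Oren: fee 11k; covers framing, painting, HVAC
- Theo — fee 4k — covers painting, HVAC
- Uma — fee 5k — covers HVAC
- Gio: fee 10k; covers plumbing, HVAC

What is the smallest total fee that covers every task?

The greedy cost-per-new-task heuristic would pick Theo, Gio, and Oren for 25, but a cheaper cover exists.
Choose Oren and Gio: together they cover plumbing, framing, painting, HVAC — every task.
Total fee: 11 + 10 = 21.
No cover costs less than 21.

21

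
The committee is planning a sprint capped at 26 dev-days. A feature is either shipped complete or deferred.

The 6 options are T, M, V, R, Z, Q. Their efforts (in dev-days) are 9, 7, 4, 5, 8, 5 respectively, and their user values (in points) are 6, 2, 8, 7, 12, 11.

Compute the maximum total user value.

Treat it as a binary knapsack problem.
Take V, R, Z, and Q: effort 4 + 5 + 8 + 5 = 22 ≤ 26, user value 8 + 7 + 12 + 11 = 38.
No other feasible combination does better.

38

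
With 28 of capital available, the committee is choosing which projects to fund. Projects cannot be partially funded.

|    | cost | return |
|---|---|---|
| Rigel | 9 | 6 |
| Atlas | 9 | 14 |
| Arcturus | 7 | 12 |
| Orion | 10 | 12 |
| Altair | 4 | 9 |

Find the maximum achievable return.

Take Atlas, Arcturus, and Orion: cost 9 + 7 + 10 = 26 ≤ 28, return 14 + 12 + 12 = 38.
No other feasible combination does better.

38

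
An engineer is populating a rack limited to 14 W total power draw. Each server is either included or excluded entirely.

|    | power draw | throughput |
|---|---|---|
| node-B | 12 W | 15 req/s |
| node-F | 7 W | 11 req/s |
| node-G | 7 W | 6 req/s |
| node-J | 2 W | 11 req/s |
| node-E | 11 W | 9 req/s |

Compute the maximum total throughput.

26

Take node-B and node-J: power draw 12 + 2 = 14 ≤ 14, throughput 15 + 11 = 26.
No other feasible combination does better.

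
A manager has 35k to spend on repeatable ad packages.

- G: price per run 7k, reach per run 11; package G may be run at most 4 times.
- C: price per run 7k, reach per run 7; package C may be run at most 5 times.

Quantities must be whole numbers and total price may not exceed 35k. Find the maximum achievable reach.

51

Take 4×G and 1×C: price 35 ≤ 35, reach 4·11 + 1·7 = 51.
G has the best ratio (11/7) and is taken to its limit of 4; remaining capacity is filled optimally with the others.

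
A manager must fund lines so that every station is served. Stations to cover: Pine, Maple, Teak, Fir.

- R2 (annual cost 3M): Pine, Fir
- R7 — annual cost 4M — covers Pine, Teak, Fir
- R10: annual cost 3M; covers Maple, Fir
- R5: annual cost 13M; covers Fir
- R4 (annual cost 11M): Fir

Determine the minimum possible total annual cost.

7

This is an integer covering problem.
Choose R7 and R10: together they cover Pine, Maple, Teak, Fir — every station.
Total annual cost: 4 + 3 = 7.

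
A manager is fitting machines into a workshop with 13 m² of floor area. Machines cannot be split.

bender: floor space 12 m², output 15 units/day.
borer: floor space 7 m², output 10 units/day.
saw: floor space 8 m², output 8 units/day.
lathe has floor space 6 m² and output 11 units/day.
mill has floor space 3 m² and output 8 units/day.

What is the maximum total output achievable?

21

This is a 0-1 knapsack instance.
Allowing fractional choices, the relaxed optimum would be about 24.7, but machines are indivisible.
borer + lathe: floor space 7 + 6 = 13 ≤ 13, output 10 + 11 = 21.
lathe + mill: floor space 6 + 3 = 9 ≤ 13, output 11 + 8 = 19.
Best is borer and lathe with total output 21.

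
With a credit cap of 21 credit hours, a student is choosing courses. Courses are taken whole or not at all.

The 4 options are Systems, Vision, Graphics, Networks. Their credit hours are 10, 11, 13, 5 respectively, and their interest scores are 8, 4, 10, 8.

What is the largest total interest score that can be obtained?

18

Allowing fractional choices, the relaxed optimum would be about 20.6, but courses are indivisible.
Vision + Networks: credit hours 11 + 5 = 16 ≤ 21, interest score 4 + 8 = 12.
Systems + Networks: credit hours 10 + 5 = 15 ≤ 21, interest score 8 + 8 = 16.
Graphics + Networks: credit hours 13 + 5 = 18 ≤ 21, interest score 10 + 8 = 18.
Best is Graphics and Networks with total interest score 18.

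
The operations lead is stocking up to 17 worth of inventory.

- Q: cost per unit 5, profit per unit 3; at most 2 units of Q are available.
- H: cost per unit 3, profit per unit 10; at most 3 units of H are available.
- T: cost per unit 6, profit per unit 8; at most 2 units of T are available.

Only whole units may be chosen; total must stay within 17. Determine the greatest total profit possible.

1×Q and 3×H: cost 14 ≤ 17, profit 1·3 + 3·10 = 33.
3×H and 1×T: cost 15 ≤ 17, profit 3·10 + 1·8 = 38.
Best is 38.

38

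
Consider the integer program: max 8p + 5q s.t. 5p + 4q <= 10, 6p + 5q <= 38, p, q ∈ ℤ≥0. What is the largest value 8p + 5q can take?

(p,q)=(2,0) is feasible, giving 16.
(p,q)=(1,1) is feasible, giving 13.
(p,q)=(1,0) is feasible, giving 8.
Maximum is 16 at (p,q)=(2,0).

16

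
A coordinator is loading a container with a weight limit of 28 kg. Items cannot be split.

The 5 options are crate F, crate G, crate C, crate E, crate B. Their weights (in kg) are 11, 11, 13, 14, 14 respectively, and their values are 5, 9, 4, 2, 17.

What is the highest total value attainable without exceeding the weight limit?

Allowing fractional choices, the relaxed optimum would be about 27.4, but items are indivisible.
crate F + crate B: weight 11 + 14 = 25 ≤ 28, value 5 + 17 = 22.
crate G + crate B: weight 11 + 14 = 25 ≤ 28, value 9 + 17 = 26.
Best is crate G and crate B with total value 26.

26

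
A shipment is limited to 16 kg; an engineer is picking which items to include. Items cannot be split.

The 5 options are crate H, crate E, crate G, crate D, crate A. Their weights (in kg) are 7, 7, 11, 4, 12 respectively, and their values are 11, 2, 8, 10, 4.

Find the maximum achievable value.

crate G + crate D: weight 11 + 4 = 15 ≤ 16, value 8 + 10 = 18.
crate H + crate D: weight 7 + 4 = 11 ≤ 16, value 11 + 10 = 21.
crate D + crate A: weight 4 + 12 = 16 ≤ 16, value 10 + 4 = 14.
Best is crate H and crate D with total value 21.

21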